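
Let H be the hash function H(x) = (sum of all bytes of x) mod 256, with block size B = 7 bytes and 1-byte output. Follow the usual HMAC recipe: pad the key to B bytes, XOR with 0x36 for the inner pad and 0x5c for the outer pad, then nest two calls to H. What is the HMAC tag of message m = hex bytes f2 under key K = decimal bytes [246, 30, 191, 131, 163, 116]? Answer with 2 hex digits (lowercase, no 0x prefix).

56

Key decimal bytes [246, 30, 191, 131, 163, 116] = f6 1e bf 83 a3 74 is 6 bytes ≤ B = 7; zero-pad to 7 bytes: K' = f6 1e bf 83 a3 74 00.
K' ⊕ ipad = c0 28 89 b5 95 42 36.  K' ⊕ opad = aa 42 e3 df ff 28 5c.
Inner input = (K'⊕ipad) ∥ m = c0 28 89 b5 95 42 36 ∥ f2.
Inner hash: sum = 192+40+137+181+149+66+54+242 = 1061; mod 256 = 37 → 25.
Outer input = (K'⊕opad) ∥ inner = aa 42 e3 df ff 28 5c ∥ 25.
Outer hash (tag): sum = 170+66+227+223+255+40+92+37 = 1110; mod 256 = 86 → 56.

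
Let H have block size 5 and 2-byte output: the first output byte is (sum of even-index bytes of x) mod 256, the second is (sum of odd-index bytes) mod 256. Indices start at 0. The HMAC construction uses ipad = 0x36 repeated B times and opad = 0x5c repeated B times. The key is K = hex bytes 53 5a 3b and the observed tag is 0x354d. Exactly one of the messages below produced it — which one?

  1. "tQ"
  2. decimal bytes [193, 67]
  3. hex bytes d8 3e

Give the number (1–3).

Key hex bytes 53 5a 3b is 3 bytes ≤ B = 5; zero-pad to 5 bytes: K' = 53 5a 3b 00 00.
K' ⊕ ipad = 65 6c 0d 36 36; K' ⊕ opad = 0f 06 67 5c 5c.
m1: inner = H(65 6c 0d 36 36 74 51) = f9 16; tag = H(0f 06 67 5c 5c f9 16) = e85b
m2: inner = H(65 6c 0d 36 36 c1 43) = eb 63; tag = H(0f 06 67 5c 5c eb 63) = 354d ← matches
m3: inner = H(65 6c 0d 36 36 d8 3e) = e6 7a; tag = H(0f 06 67 5c 5c e6 7a) = 4c48

2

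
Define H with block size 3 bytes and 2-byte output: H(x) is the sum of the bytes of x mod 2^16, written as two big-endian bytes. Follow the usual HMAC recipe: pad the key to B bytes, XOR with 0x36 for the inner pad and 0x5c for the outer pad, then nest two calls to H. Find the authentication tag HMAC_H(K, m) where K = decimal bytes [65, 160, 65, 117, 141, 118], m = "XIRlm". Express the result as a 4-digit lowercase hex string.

0264

Key decimal bytes [65, 160, 65, 117, 141, 118] = 41 a0 41 75 8d 76 is 6 bytes > B = 3, so hash it first: H(key) = 02 9a, then zero-pad to 3 bytes: K' = 02 9a 00.
K' ⊕ ipad = 34 ac 36.  K' ⊕ opad = 5e c6 5c.
Inner input = (K'⊕ipad) ∥ m = 34 ac 36 ∥ 58 49 52 6c 6d.
Inner hash: sum = 52+172+54+88+73+82+108+109 = 738 → 02 e2.
Outer input = (K'⊕opad) ∥ inner = 5e c6 5c ∥ 02 e2.
Outer hash (tag): sum = 94+198+92+2+226 = 612 → 02 64.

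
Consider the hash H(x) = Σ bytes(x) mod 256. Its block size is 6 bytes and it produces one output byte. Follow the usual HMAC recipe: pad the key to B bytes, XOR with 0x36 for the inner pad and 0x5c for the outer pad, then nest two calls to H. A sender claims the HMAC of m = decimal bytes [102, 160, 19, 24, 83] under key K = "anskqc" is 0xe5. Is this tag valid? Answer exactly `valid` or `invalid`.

Key "anskqc" = 61 6e 73 6b 71 63 is exactly B = 6 bytes: K' = 61 6e 73 6b 71 63.
K' ⊕ ipad = 57 58 45 5d 47 55; K' ⊕ opad = 3d 32 2f 37 2d 3f.
Inner hash: sum = 87+88+69+93+71+85+102+160+19+24+83 = 881; mod 256 = 113 → 71.
Outer hash (recomputed tag): sum = 61+50+47+55+45+63+113 = 434; mod 256 = 178 → b2.
Recomputed tag = b2; claimed = e5 → mismatch.

invalid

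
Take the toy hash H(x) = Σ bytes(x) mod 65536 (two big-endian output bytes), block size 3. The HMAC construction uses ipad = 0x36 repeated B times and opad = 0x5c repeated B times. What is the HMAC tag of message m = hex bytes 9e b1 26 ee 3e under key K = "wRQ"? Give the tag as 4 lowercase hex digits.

00f6

Key "wRQ" = 77 52 51 is exactly B = 3 bytes: K' = 77 52 51.
K' ⊕ ipad = 41 64 67.  K' ⊕ opad = 2b 0e 0d.
Inner input = (K'⊕ipad) ∥ m = 41 64 67 ∥ 9e b1 26 ee 3e.
Inner hash: sum = 65+100+103+158+177+38+238+62 = 941 → 03 ad.
Outer input = (K'⊕opad) ∥ inner = 2b 0e 0d ∥ 03 ad.
Outer hash (tag): sum = 43+14+13+3+173 = 246 → 00 f6.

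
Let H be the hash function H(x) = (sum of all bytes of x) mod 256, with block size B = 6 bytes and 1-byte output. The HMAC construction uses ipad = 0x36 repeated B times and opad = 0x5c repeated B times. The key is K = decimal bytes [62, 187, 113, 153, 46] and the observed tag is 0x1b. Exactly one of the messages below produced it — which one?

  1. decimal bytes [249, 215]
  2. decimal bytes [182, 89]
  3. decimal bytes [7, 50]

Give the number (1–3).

3

Key decimal bytes [62, 187, 113, 153, 46] = 3e bb 71 99 2e is 5 bytes ≤ B = 6; zero-pad to 6 bytes: K' = 3e bb 71 99 2e 00.
K' ⊕ ipad = 08 8d 47 af 18 36; K' ⊕ opad = 62 e7 2d c5 72 5c.
m1: inner = H(08 8d 47 af 18 36 f9 d7) = a9; tag = H(62 e7 2d c5 72 5c a9) = b2
m2: inner = H(08 8d 47 af 18 36 b6 59) = e8; tag = H(62 e7 2d c5 72 5c e8) = f1
m3: inner = H(08 8d 47 af 18 36 07 32) = 12; tag = H(62 e7 2d c5 72 5c 12) = 1b ← matches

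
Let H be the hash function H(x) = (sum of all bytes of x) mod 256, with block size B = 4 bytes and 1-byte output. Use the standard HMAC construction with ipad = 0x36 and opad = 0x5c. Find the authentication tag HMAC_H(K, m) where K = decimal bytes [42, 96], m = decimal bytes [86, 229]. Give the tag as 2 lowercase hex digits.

83

Key decimal bytes [42, 96] = 2a 60 is 2 bytes ≤ B = 4; zero-pad to 4 bytes: K' = 2a 60 00 00.
K' ⊕ ipad = 1c 56 36 36.  K' ⊕ opad = 76 3c 5c 5c.
Inner input = (K'⊕ipad) ∥ m = 1c 56 36 36 ∥ 56 e5.
Inner hash: sum = 28+86+54+54+86+229 = 537; mod 256 = 25 → 19.
Outer input = (K'⊕opad) ∥ inner = 76 3c 5c 5c ∥ 19.
Outer hash (tag): sum = 118+60+92+92+25 = 387; mod 256 = 131 → 83.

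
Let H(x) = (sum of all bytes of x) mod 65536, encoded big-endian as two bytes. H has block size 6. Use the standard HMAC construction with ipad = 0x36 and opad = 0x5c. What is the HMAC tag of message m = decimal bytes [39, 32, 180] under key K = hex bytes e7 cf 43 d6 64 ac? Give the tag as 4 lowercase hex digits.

032a

Key hex bytes e7 cf 43 d6 64 ac is exactly B = 6 bytes: K' = e7 cf 43 d6 64 ac.
K' ⊕ ipad = d1 f9 75 e0 52 9a.  K' ⊕ opad = bb 93 1f 8a 38 f0.
Inner input = (K'⊕ipad) ∥ m = d1 f9 75 e0 52 9a ∥ 27 20 b4.
Inner hash: sum = 209+249+117+224+82+154+39+32+180 = 1286 → 05 06.
Outer input = (K'⊕opad) ∥ inner = bb 93 1f 8a 38 f0 ∥ 05 06.
Outer hash (tag): sum = 187+147+31+138+56+240+5+6 = 810 → 03 2a.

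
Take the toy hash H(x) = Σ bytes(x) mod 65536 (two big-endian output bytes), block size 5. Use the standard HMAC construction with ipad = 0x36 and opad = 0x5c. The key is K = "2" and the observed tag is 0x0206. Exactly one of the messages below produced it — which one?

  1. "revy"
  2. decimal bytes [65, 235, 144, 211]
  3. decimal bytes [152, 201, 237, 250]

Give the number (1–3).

Key "2" = 32 is 1 byte ≤ B = 5; zero-pad to 5 bytes: K' = 32 00 00 00 00.
K' ⊕ ipad = 04 36 36 36 36; K' ⊕ opad = 6e 5c 5c 5c 5c.
m1: inner = H(04 36 36 36 36 72 65 76 79) = 02 a2; tag = H(6e 5c 5c 5c 5c 02 a2) = 0282
m2: inner = H(04 36 36 36 36 41 eb 90 d3) = 03 6b; tag = H(6e 5c 5c 5c 5c 03 6b) = 024c
m3: inner = H(04 36 36 36 36 98 c9 ed fa) = 04 24; tag = H(6e 5c 5c 5c 5c 04 24) = 0206 ← matches

3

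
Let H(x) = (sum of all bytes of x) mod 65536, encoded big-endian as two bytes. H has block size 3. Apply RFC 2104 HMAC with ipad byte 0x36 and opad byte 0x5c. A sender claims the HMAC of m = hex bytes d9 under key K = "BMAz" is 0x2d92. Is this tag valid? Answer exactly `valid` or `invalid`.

Key "BMAz" = 42 4d 41 7a is 4 bytes > B = 3, so hash it first: H(key) = 01 4a, then zero-pad to 3 bytes: K' = 01 4a 00.
K' ⊕ ipad = 37 7c 36; K' ⊕ opad = 5d 16 5c.
Inner hash: sum = 55+124+54+217 = 450 → 01 c2.
Outer hash (recomputed tag): sum = 93+22+92+1+194 = 402 → 01 92.
Recomputed tag = 0192; claimed = 2d92 → mismatch.

invalid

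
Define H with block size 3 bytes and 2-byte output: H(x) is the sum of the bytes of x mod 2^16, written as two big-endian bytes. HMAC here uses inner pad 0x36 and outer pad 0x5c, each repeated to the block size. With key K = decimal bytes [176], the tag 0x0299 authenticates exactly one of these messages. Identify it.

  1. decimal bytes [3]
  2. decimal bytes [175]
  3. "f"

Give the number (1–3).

Key decimal bytes [176] = b0 is 1 byte ≤ B = 3; zero-pad to 3 bytes: K' = b0 00 00.
K' ⊕ ipad = 86 36 36; K' ⊕ opad = ec 5c 5c.
m1: inner = H(86 36 36 03) = 00 f5; tag = H(ec 5c 5c 00 f5) = 0299 ← matches
m2: inner = H(86 36 36 af) = 01 a1; tag = H(ec 5c 5c 01 a1) = 0246
m3: inner = H(86 36 36 66) = 01 58; tag = H(ec 5c 5c 01 58) = 01fd

1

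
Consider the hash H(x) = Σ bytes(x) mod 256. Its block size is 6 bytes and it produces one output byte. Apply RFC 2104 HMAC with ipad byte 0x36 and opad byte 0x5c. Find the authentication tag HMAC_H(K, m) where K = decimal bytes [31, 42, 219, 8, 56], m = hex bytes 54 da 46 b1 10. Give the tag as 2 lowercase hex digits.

3d

Key decimal bytes [31, 42, 219, 8, 56] = 1f 2a db 08 38 is 5 bytes ≤ B = 6; zero-pad to 6 bytes: K' = 1f 2a db 08 38 00.
K' ⊕ ipad = 29 1c ed 3e 0e 36.  K' ⊕ opad = 43 76 87 54 64 5c.
Inner input = (K'⊕ipad) ∥ m = 29 1c ed 3e 0e 36 ∥ 54 da 46 b1 10.
Inner hash: sum = 41+28+237+62+14+54+84+218+70+177+16 = 1001; mod 256 = 233 → e9.
Outer input = (K'⊕opad) ∥ inner = 43 76 87 54 64 5c ∥ e9.
Outer hash (tag): sum = 67+118+135+84+100+92+233 = 829; mod 256 = 61 → 3d.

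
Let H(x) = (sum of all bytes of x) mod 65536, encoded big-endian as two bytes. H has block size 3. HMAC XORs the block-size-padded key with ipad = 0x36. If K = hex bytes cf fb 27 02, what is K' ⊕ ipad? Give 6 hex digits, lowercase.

Key hex bytes cf fb 27 02 is 4 bytes > B = 3, so hash it first: H(key) = 01 f3, then zero-pad to 3 bytes: K' = 01 f3 00.
XOR each byte with 0x36: 01⊕36=37, f3⊕36=c5, 00⊕36=36.

37c536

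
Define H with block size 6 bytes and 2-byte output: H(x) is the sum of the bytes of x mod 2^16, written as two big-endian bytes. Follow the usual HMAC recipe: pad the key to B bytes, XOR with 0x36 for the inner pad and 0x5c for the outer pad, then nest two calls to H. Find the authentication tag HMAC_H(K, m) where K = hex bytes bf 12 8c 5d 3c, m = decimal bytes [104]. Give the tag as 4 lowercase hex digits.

033a

Key hex bytes bf 12 8c 5d 3c is 5 bytes ≤ B = 6; zero-pad to 6 bytes: K' = bf 12 8c 5d 3c 00.
K' ⊕ ipad = 89 24 ba 6b 0a 36.  K' ⊕ opad = e3 4e d0 01 60 5c.
Inner input = (K'⊕ipad) ∥ m = 89 24 ba 6b 0a 36 ∥ 68.
Inner hash: sum = 137+36+186+107+10+54+104 = 634 → 02 7a.
Outer input = (K'⊕opad) ∥ inner = e3 4e d0 01 60 5c ∥ 02 7a.
Outer hash (tag): sum = 227+78+208+1+96+92+2+122 = 826 → 03 3a.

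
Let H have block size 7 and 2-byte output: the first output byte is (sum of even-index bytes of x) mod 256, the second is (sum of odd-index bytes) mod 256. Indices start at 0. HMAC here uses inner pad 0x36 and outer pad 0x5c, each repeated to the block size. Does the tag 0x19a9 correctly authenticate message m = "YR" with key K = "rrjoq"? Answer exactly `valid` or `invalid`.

Key "rrjoq" = 72 72 6a 6f 71 is 5 bytes ≤ B = 7; zero-pad to 7 bytes: K' = 72 72 6a 6f 71 00 00.
K' ⊕ ipad = 44 44 5c 59 47 36 36; K' ⊕ opad = 2e 2e 36 33 2d 5c 5c.
Inner hash: even-index sum = 367 mod 256 = 111; odd-index sum = 300 mod 256 = 44 → 6f 2c.
Outer hash (recomputed tag): even-index sum = 281 mod 256 = 25; odd-index sum = 300 mod 256 = 44 → 19 2c.
Recomputed tag = 192c; claimed = 19a9 → mismatch.

invalid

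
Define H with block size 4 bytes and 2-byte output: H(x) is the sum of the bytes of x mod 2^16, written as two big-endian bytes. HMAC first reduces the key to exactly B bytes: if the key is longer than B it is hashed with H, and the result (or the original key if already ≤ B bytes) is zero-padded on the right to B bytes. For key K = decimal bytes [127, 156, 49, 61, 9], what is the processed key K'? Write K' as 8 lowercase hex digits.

|K| = 5 > B = 4, so first hash the key.
H(K): sum = 127+156+49+61+9 = 402 → 01 92.
Zero-pad H(K) = 01 92 to 4 bytes: K' = 01 92 00 00.

01920000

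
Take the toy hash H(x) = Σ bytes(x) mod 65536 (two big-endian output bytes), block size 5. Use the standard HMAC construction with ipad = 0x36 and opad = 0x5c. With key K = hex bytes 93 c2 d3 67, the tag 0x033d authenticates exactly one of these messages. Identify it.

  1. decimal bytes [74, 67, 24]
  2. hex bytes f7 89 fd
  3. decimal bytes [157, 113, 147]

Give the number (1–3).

Key hex bytes 93 c2 d3 67 is 4 bytes ≤ B = 5; zero-pad to 5 bytes: K' = 93 c2 d3 67 00.
K' ⊕ ipad = a5 f4 e5 51 36; K' ⊕ opad = cf 9e 8f 3b 5c.
m1: inner = H(a5 f4 e5 51 36 4a 43 18) = 03 aa; tag = H(cf 9e 8f 3b 5c 03 aa) = 0340
m2: inner = H(a5 f4 e5 51 36 f7 89 fd) = 05 82; tag = H(cf 9e 8f 3b 5c 05 82) = 031a
m3: inner = H(a5 f4 e5 51 36 9d 71 93) = 04 a6; tag = H(cf 9e 8f 3b 5c 04 a6) = 033d ← matches

3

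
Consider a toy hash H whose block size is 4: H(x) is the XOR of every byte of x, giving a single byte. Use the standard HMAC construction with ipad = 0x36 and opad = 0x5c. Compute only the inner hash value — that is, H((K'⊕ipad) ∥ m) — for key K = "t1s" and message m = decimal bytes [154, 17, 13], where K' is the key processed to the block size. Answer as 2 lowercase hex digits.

Key "t1s" = 74 31 73 is 3 bytes ≤ B = 4; zero-pad to 4 bytes: K' = 74 31 73 00.
K' ⊕ ipad = 42 07 45 36.
Inner input = 42 07 45 36 ∥ 9a 11 0d.
Inner hash: XOR 42⊕07⊕45⊕36⊕9a⊕11⊕0d = b0.

b0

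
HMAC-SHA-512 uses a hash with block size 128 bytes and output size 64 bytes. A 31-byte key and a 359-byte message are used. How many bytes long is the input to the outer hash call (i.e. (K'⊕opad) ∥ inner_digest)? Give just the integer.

192

Key is 31 ≤ 128 bytes, zero-padded: |K'| = 128.
Outer input = (K'⊕opad) ∥ H(inner) → 128 + 64 = 192 bytes.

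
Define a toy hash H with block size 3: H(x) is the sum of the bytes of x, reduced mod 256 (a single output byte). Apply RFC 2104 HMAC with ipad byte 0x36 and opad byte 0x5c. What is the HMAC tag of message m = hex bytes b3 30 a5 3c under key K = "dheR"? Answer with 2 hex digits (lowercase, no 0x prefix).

Key "dheR" = 64 68 65 52 is 4 bytes > B = 3, so hash it first: H(key) = 83, then zero-pad to 3 bytes: K' = 83 00 00.
K' ⊕ ipad = b5 36 36.  K' ⊕ opad = df 5c 5c.
Inner input = (K'⊕ipad) ∥ m = b5 36 36 ∥ b3 30 a5 3c.
Inner hash: sum = 181+54+54+179+48+165+60 = 741; mod 256 = 229 → e5.
Outer input = (K'⊕opad) ∥ inner = df 5c 5c ∥ e5.
Outer hash (tag): sum = 223+92+92+229 = 636; mod 256 = 124 → 7c.

7c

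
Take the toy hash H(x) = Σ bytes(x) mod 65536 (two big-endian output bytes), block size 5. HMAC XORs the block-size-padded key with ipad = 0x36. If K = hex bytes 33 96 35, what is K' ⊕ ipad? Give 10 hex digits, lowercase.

05a0033636

Key hex bytes 33 96 35 is 3 bytes ≤ B = 5; zero-pad to 5 bytes: K' = 33 96 35 00 00.
XOR each byte with 0x36: 33⊕36=05, 96⊕36=a0, 35⊕36=03, 00⊕36=36, 00⊕36=36.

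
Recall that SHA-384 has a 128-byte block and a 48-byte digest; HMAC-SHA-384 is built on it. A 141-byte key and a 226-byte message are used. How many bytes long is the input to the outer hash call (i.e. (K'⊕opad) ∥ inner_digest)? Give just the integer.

176

Key is 141 > 128 bytes, so it is hashed to 48 bytes then zero-padded to 128: |K'| = 128.
Outer input = (K'⊕opad) ∥ H(inner) → 128 + 48 = 176 bytes.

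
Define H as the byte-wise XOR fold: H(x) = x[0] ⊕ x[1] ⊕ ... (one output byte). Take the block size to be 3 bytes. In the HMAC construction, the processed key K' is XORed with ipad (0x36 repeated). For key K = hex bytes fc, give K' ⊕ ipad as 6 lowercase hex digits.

ca3636

Key hex bytes fc is 1 byte ≤ B = 3; zero-pad to 3 bytes: K' = fc 00 00.
XOR each byte with 0x36: fc⊕36=ca, 00⊕36=36, 00⊕36=36.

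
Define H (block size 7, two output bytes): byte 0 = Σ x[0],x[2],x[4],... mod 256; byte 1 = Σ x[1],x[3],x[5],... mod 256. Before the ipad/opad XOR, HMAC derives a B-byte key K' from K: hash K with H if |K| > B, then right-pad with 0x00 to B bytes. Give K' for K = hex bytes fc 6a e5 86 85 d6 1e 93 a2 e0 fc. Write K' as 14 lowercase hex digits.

22390000000000

|K| = 11 > B = 7, so first hash the key.
H(K): even-index sum = 1058 mod 256 = 34; odd-index sum = 825 mod 256 = 57 → 22 39.
Zero-pad H(K) = 22 39 to 7 bytes: K' = 22 39 00 00 00 00 00.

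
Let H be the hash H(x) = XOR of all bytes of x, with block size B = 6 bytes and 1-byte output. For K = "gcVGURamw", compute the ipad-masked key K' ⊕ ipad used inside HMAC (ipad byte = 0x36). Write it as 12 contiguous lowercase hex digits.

5f3636363636

Key "gcVGURamw" = 67 63 56 47 55 52 61 6d 77 is 9 bytes > B = 6, so hash it first: H(key) = 69, then zero-pad to 6 bytes: K' = 69 00 00 00 00 00.
XOR each byte with 0x36: 69⊕36=5f, 00⊕36=36, 00⊕36=36, 00⊕36=36, 00⊕36=36, 00⊕36=36.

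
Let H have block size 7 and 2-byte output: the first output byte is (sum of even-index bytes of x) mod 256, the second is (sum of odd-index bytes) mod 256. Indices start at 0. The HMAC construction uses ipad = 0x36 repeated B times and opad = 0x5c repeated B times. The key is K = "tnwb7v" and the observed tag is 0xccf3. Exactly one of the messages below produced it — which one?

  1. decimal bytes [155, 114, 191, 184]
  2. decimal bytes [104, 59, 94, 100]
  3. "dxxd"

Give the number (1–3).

Key "tnwb7v" = 74 6e 77 62 37 76 is 6 bytes ≤ B = 7; zero-pad to 7 bytes: K' = 74 6e 77 62 37 76 00.
K' ⊕ ipad = 42 58 41 54 01 40 36; K' ⊕ opad = 28 32 2b 3e 6b 2a 5c.
m1: inner = H(42 58 41 54 01 40 36 9b 72 bf b8) = e4 46; tag = H(28 32 2b 3e 6b 2a 5c e4 46) = 607e
m2: inner = H(42 58 41 54 01 40 36 68 3b 5e 64) = 59 b2; tag = H(28 32 2b 3e 6b 2a 5c 59 b2) = ccf3 ← matches
m3: inner = H(42 58 41 54 01 40 36 64 78 78 64) = 96 c8; tag = H(28 32 2b 3e 6b 2a 5c 96 c8) = e230

2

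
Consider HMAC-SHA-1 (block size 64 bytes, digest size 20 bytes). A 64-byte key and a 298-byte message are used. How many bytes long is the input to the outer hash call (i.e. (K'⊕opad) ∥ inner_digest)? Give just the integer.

Key is 64 ≤ 64 bytes, zero-padded: |K'| = 64.
Outer input = (K'⊕opad) ∥ H(inner) → 64 + 20 = 84 bytes.

84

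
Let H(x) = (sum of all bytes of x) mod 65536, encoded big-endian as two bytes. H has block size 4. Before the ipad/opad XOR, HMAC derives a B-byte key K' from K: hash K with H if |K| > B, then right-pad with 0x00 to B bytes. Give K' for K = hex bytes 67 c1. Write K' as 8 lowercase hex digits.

Key hex bytes 67 c1 is 2 bytes ≤ B = 4; zero-pad to 4 bytes: K' = 67 c1 00 00.

67c10000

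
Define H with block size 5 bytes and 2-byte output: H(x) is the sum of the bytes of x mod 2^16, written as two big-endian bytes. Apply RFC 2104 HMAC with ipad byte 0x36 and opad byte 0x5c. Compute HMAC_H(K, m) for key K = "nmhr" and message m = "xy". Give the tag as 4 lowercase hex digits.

Key "nmhr" = 6e 6d 68 72 is 4 bytes ≤ B = 5; zero-pad to 5 bytes: K' = 6e 6d 68 72 00.
K' ⊕ ipad = 58 5b 5e 44 36.  K' ⊕ opad = 32 31 34 2e 5c.
Inner input = (K'⊕ipad) ∥ m = 58 5b 5e 44 36 ∥ 78 79.
Inner hash: sum = 88+91+94+68+54+120+121 = 636 → 02 7c.
Outer input = (K'⊕opad) ∥ inner = 32 31 34 2e 5c ∥ 02 7c.
Outer hash (tag): sum = 50+49+52+46+92+2+124 = 415 → 01 9f.

019f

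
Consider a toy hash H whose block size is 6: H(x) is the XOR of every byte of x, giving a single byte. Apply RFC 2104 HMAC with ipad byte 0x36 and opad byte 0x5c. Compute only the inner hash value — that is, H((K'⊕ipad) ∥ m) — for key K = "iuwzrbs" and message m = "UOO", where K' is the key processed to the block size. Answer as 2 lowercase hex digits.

Key "iuwzrbs" = 69 75 77 7a 72 62 73 is 7 bytes > B = 6, so hash it first: H(key) = 72, then zero-pad to 6 bytes: K' = 72 00 00 00 00 00.
K' ⊕ ipad = 44 36 36 36 36 36.
Inner input = 44 36 36 36 36 36 ∥ 55 4f 4f.
Inner hash: XOR 44⊕36⊕36⊕36⊕36⊕36⊕55⊕4f⊕4f = 27.

27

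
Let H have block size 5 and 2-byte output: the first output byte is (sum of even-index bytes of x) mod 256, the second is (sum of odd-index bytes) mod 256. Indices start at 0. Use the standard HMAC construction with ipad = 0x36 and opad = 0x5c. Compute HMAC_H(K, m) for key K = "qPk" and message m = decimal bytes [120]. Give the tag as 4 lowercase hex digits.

d442

Key "qPk" = 71 50 6b is 3 bytes ≤ B = 5; zero-pad to 5 bytes: K' = 71 50 6b 00 00.
K' ⊕ ipad = 47 66 5d 36 36.  K' ⊕ opad = 2d 0c 37 5c 5c.
Inner input = (K'⊕ipad) ∥ m = 47 66 5d 36 36 ∥ 78.
Inner hash: even-index sum = 218 mod 256 = 218; odd-index sum = 276 mod 256 = 20 → da 14.
Outer input = (K'⊕opad) ∥ inner = 2d 0c 37 5c 5c ∥ da 14.
Outer hash (tag): even-index sum = 212 mod 256 = 212; odd-index sum = 322 mod 256 = 66 → d4 42.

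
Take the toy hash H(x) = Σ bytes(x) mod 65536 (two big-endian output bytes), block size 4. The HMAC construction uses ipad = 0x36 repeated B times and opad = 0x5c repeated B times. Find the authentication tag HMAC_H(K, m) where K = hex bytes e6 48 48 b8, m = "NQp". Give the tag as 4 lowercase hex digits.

0232

Key hex bytes e6 48 48 b8 is exactly B = 4 bytes: K' = e6 48 48 b8.
K' ⊕ ipad = d0 7e 7e 8e.  K' ⊕ opad = ba 14 14 e4.
Inner input = (K'⊕ipad) ∥ m = d0 7e 7e 8e ∥ 4e 51 70.
Inner hash: sum = 208+126+126+142+78+81+112 = 873 → 03 69.
Outer input = (K'⊕opad) ∥ inner = ba 14 14 e4 ∥ 03 69.
Outer hash (tag): sum = 186+20+20+228+3+105 = 562 → 02 32.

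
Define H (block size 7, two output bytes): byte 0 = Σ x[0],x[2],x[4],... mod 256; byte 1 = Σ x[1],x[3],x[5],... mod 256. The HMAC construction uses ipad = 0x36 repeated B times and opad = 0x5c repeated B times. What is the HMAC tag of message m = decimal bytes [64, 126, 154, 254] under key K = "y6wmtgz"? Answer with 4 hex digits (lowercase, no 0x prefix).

Key "y6wmtgz" = 79 36 77 6d 74 67 7a is exactly B = 7 bytes: K' = 79 36 77 6d 74 67 7a.
K' ⊕ ipad = 4f 00 41 5b 42 51 4c.  K' ⊕ opad = 25 6a 2b 31 28 3b 26.
Inner input = (K'⊕ipad) ∥ m = 4f 00 41 5b 42 51 4c ∥ 40 7e 9a fe.
Inner hash: even-index sum = 666 mod 256 = 154; odd-index sum = 390 mod 256 = 134 → 9a 86.
Outer input = (K'⊕opad) ∥ inner = 25 6a 2b 31 28 3b 26 ∥ 9a 86.
Outer hash (tag): even-index sum = 292 mod 256 = 36; odd-index sum = 368 mod 256 = 112 → 24 70.

2470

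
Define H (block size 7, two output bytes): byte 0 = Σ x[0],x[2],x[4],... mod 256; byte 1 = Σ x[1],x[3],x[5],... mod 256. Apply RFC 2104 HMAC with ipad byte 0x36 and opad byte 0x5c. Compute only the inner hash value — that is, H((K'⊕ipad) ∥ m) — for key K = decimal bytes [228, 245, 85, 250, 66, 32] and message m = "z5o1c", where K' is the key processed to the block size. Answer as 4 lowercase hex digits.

Key decimal bytes [228, 245, 85, 250, 66, 32] = e4 f5 55 fa 42 20 is 6 bytes ≤ B = 7; zero-pad to 7 bytes: K' = e4 f5 55 fa 42 20 00.
K' ⊕ ipad = d2 c3 63 cc 74 16 36.
Inner input = d2 c3 63 cc 74 16 36 ∥ 7a 35 6f 31 63.
Inner hash: even-index sum = 581 mod 256 = 69; odd-index sum = 753 mod 256 = 241 → 45 f1.

45f1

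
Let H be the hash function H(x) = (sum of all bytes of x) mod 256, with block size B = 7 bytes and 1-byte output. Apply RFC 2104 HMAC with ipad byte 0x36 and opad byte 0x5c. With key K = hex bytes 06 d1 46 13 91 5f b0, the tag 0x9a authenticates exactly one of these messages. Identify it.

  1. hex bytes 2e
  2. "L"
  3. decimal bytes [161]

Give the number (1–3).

2

Key hex bytes 06 d1 46 13 91 5f b0 is exactly B = 7 bytes: K' = 06 d1 46 13 91 5f b0.
K' ⊕ ipad = 30 e7 70 25 a7 69 86; K' ⊕ opad = 5a 8d 1a 4f cd 03 ec.
m1: inner = H(30 e7 70 25 a7 69 86 2e) = 70; tag = H(5a 8d 1a 4f cd 03 ec 70) = 7c
m2: inner = H(30 e7 70 25 a7 69 86 4c) = 8e; tag = H(5a 8d 1a 4f cd 03 ec 8e) = 9a ← matches
m3: inner = H(30 e7 70 25 a7 69 86 a1) = e3; tag = H(5a 8d 1a 4f cd 03 ec e3) = ef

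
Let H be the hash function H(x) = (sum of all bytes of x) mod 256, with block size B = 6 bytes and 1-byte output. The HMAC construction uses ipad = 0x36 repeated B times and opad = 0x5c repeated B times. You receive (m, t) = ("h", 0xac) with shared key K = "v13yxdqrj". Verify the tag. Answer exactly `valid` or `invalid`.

Key "v13yxdqrj" = 76 31 33 79 78 64 71 72 6a is 9 bytes > B = 6, so hash it first: H(key) = 7c, then zero-pad to 6 bytes: K' = 7c 00 00 00 00 00.
K' ⊕ ipad = 4a 36 36 36 36 36; K' ⊕ opad = 20 5c 5c 5c 5c 5c.
Inner hash: sum = 74+54+54+54+54+54+104 = 448; mod 256 = 192 → c0.
Outer hash (recomputed tag): sum = 32+92+92+92+92+92+192 = 684; mod 256 = 172 → ac.
Recomputed tag = ac; claimed = ac → match.

valid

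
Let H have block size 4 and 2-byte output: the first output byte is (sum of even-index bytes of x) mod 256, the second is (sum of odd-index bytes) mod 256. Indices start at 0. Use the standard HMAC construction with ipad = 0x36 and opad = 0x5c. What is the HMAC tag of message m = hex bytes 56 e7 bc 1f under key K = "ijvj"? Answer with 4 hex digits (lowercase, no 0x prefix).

Key "ijvj" = 69 6a 76 6a is exactly B = 4 bytes: K' = 69 6a 76 6a.
K' ⊕ ipad = 5f 5c 40 5c.  K' ⊕ opad = 35 36 2a 36.
Inner input = (K'⊕ipad) ∥ m = 5f 5c 40 5c ∥ 56 e7 bc 1f.
Inner hash: even-index sum = 433 mod 256 = 177; odd-index sum = 446 mod 256 = 190 → b1 be.
Outer input = (K'⊕opad) ∥ inner = 35 36 2a 36 ∥ b1 be.
Outer hash (tag): even-index sum = 272 mod 256 = 16; odd-index sum = 298 mod 256 = 42 → 10 2a.

102a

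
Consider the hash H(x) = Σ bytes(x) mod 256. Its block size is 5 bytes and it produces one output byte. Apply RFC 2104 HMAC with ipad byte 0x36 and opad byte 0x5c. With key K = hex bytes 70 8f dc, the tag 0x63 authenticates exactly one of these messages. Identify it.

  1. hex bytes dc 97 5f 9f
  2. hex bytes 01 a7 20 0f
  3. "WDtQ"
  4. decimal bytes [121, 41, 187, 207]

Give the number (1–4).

Key hex bytes 70 8f dc is 3 bytes ≤ B = 5; zero-pad to 5 bytes: K' = 70 8f dc 00 00.
K' ⊕ ipad = 46 b9 ea 36 36; K' ⊕ opad = 2c d3 80 5c 5c.
m1: inner = H(46 b9 ea 36 36 dc 97 5f 9f) = c6; tag = H(2c d3 80 5c 5c c6) = fd
m2: inner = H(46 b9 ea 36 36 01 a7 20 0f) = 2c; tag = H(2c d3 80 5c 5c 2c) = 63 ← matches
m3: inner = H(46 b9 ea 36 36 57 44 74 51) = b5; tag = H(2c d3 80 5c 5c b5) = ec
m4: inner = H(46 b9 ea 36 36 79 29 bb cf) = 81; tag = H(2c d3 80 5c 5c 81) = b8

2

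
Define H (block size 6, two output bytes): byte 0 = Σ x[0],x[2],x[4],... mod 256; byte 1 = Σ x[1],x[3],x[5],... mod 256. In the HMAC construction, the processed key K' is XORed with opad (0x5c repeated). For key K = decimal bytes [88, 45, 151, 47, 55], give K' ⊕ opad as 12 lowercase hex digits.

Key decimal bytes [88, 45, 151, 47, 55] = 58 2d 97 2f 37 is 5 bytes ≤ B = 6; zero-pad to 6 bytes: K' = 58 2d 97 2f 37 00.
XOR each byte with 0x5c: 58⊕5c=04, 2d⊕5c=71, 97⊕5c=cb, 2f⊕5c=73, 37⊕5c=6b, 00⊕5c=5c.

0471cb736b5c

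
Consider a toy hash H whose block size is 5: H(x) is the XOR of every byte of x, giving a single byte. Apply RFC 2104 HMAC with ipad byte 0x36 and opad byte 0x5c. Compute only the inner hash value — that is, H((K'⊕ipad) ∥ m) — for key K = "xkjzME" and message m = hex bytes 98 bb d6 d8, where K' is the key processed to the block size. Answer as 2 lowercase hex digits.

10

Key "xkjzME" = 78 6b 6a 7a 4d 45 is 6 bytes > B = 5, so hash it first: H(key) = 0b, then zero-pad to 5 bytes: K' = 0b 00 00 00 00.
K' ⊕ ipad = 3d 36 36 36 36.
Inner input = 3d 36 36 36 36 ∥ 98 bb d6 d8.
Inner hash: XOR 3d⊕36⊕36⊕36⊕36⊕98⊕bb⊕d6⊕d8 = 10.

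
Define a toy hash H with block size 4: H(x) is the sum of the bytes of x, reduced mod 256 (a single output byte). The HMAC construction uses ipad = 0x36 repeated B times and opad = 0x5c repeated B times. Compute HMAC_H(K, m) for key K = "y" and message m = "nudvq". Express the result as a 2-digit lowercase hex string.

Key "y" = 79 is 1 byte ≤ B = 4; zero-pad to 4 bytes: K' = 79 00 00 00.
K' ⊕ ipad = 4f 36 36 36.  K' ⊕ opad = 25 5c 5c 5c.
Inner input = (K'⊕ipad) ∥ m = 4f 36 36 36 ∥ 6e 75 64 76 71.
Inner hash: sum = 79+54+54+54+110+117+100+118+113 = 799; mod 256 = 31 → 1f.
Outer input = (K'⊕opad) ∥ inner = 25 5c 5c 5c ∥ 1f.
Outer hash (tag): sum = 37+92+92+92+31 = 344; mod 256 = 88 → 58.

58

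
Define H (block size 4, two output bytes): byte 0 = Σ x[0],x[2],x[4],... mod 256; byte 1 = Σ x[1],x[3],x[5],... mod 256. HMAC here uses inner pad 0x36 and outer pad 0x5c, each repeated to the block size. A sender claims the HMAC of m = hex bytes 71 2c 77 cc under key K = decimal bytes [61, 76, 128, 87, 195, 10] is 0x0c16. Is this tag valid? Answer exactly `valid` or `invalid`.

Key decimal bytes [61, 76, 128, 87, 195, 10] = 3d 4c 80 57 c3 0a is 6 bytes > B = 4, so hash it first: H(key) = 80 ad, then zero-pad to 4 bytes: K' = 80 ad 00 00.
K' ⊕ ipad = b6 9b 36 36; K' ⊕ opad = dc f1 5c 5c.
Inner hash: even-index sum = 468 mod 256 = 212; odd-index sum = 457 mod 256 = 201 → d4 c9.
Outer hash (recomputed tag): even-index sum = 524 mod 256 = 12; odd-index sum = 534 mod 256 = 22 → 0c 16.
Recomputed tag = 0c16; claimed = 0c16 → match.

valid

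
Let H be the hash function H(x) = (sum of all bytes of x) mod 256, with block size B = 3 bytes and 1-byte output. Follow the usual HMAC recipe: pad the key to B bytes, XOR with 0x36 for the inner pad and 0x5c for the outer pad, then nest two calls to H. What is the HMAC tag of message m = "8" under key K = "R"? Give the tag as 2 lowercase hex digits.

ce

Key "R" = 52 is 1 byte ≤ B = 3; zero-pad to 3 bytes: K' = 52 00 00.
K' ⊕ ipad = 64 36 36.  K' ⊕ opad = 0e 5c 5c.
Inner input = (K'⊕ipad) ∥ m = 64 36 36 ∥ 38.
Inner hash: sum = 100+54+54+56 = 264; mod 256 = 8 → 08.
Outer input = (K'⊕opad) ∥ inner = 0e 5c 5c ∥ 08.
Outer hash (tag): sum = 14+92+92+8 = 206 → ce.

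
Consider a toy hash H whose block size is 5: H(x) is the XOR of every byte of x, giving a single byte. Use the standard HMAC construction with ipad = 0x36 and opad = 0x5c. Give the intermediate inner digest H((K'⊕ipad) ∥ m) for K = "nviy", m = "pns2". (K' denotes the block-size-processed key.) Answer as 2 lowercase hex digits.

Key "nviy" = 6e 76 69 79 is 4 bytes ≤ B = 5; zero-pad to 5 bytes: K' = 6e 76 69 79 00.
K' ⊕ ipad = 58 40 5f 4f 36.
Inner input = 58 40 5f 4f 36 ∥ 70 6e 73 32.
Inner hash: XOR 58⊕40⊕5f⊕4f⊕36⊕70⊕6e⊕73⊕32 = 61.

61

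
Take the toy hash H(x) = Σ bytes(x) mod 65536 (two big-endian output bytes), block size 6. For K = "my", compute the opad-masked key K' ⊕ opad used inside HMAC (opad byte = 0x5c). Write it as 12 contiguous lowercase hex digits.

Key "my" = 6d 79 is 2 bytes ≤ B = 6; zero-pad to 6 bytes: K' = 6d 79 00 00 00 00.
XOR each byte with 0x5c: 6d⊕5c=31, 79⊕5c=25, 00⊕5c=5c, 00⊕5c=5c, 00⊕5c=5c, 00⊕5c=5c.

31255c5c5c5c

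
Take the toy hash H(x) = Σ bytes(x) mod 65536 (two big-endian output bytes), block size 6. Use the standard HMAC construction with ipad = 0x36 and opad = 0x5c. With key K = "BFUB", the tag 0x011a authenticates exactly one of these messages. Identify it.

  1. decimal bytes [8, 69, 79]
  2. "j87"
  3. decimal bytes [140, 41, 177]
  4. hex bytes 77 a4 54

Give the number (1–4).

2

Key "BFUB" = 42 46 55 42 is 4 bytes ≤ B = 6; zero-pad to 6 bytes: K' = 42 46 55 42 00 00.
K' ⊕ ipad = 74 70 63 74 36 36; K' ⊕ opad = 1e 1a 09 1e 5c 5c.
m1: inner = H(74 70 63 74 36 36 08 45 4f) = 02 c3; tag = H(1e 1a 09 1e 5c 5c 02 c3) = 01dc
m2: inner = H(74 70 63 74 36 36 6a 38 37) = 03 00; tag = H(1e 1a 09 1e 5c 5c 03 00) = 011a ← matches
m3: inner = H(74 70 63 74 36 36 8c 29 b1) = 03 8d; tag = H(1e 1a 09 1e 5c 5c 03 8d) = 01a7
m4: inner = H(74 70 63 74 36 36 77 a4 54) = 03 96; tag = H(1e 1a 09 1e 5c 5c 03 96) = 01b0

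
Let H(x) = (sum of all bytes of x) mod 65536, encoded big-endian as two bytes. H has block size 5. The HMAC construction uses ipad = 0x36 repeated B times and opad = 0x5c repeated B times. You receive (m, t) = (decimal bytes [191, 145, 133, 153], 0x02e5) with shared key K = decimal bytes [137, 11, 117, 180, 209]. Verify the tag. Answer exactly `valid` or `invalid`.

valid

Key decimal bytes [137, 11, 117, 180, 209] = 89 0b 75 b4 d1 is exactly B = 5 bytes: K' = 89 0b 75 b4 d1.
K' ⊕ ipad = bf 3d 43 82 e7; K' ⊕ opad = d5 57 29 e8 8d.
Inner hash: sum = 191+61+67+130+231+191+145+133+153 = 1302 → 05 16.
Outer hash (recomputed tag): sum = 213+87+41+232+141+5+22 = 741 → 02 e5.
Recomputed tag = 02e5; claimed = 02e5 → match.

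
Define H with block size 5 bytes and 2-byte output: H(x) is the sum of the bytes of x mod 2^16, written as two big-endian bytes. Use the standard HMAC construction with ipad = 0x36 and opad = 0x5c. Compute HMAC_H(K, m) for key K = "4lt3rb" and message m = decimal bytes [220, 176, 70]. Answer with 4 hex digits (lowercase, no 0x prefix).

Key "4lt3rb" = 34 6c 74 33 72 62 is 6 bytes > B = 5, so hash it first: H(key) = 02 1b, then zero-pad to 5 bytes: K' = 02 1b 00 00 00.
K' ⊕ ipad = 34 2d 36 36 36.  K' ⊕ opad = 5e 47 5c 5c 5c.
Inner input = (K'⊕ipad) ∥ m = 34 2d 36 36 36 ∥ dc b0 46.
Inner hash: sum = 52+45+54+54+54+220+176+70 = 725 → 02 d5.
Outer input = (K'⊕opad) ∥ inner = 5e 47 5c 5c 5c ∥ 02 d5.
Outer hash (tag): sum = 94+71+92+92+92+2+213 = 656 → 02 90.

0290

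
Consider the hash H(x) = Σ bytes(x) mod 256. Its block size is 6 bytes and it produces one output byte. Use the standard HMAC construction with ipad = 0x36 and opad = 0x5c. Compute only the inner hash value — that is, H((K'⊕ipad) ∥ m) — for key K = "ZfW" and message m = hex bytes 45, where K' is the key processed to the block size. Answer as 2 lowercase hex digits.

Key "ZfW" = 5a 66 57 is 3 bytes ≤ B = 6; zero-pad to 6 bytes: K' = 5a 66 57 00 00 00.
K' ⊕ ipad = 6c 50 61 36 36 36.
Inner input = 6c 50 61 36 36 36 ∥ 45.
Inner hash: sum = 108+80+97+54+54+54+69 = 516; mod 256 = 4 → 04.

04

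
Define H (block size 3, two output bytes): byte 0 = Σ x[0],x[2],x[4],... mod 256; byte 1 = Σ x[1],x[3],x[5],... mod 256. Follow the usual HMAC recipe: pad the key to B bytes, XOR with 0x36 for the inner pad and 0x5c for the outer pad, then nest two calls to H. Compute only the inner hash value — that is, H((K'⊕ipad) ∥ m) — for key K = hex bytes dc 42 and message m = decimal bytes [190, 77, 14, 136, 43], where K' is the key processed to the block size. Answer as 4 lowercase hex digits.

Key hex bytes dc 42 is 2 bytes ≤ B = 3; zero-pad to 3 bytes: K' = dc 42 00.
K' ⊕ ipad = ea 74 36.
Inner input = ea 74 36 ∥ be 4d 0e 88 2b.
Inner hash: even-index sum = 501 mod 256 = 245; odd-index sum = 363 mod 256 = 107 → f5 6b.

f56b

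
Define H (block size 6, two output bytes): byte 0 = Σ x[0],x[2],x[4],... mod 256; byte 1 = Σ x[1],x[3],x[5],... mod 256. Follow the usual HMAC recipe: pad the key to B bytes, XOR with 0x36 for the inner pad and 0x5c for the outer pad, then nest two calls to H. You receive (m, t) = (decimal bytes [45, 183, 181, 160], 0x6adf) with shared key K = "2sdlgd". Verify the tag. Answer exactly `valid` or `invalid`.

Key "2sdlgd" = 32 73 64 6c 67 64 is exactly B = 6 bytes: K' = 32 73 64 6c 67 64.
K' ⊕ ipad = 04 45 52 5a 51 52; K' ⊕ opad = 6e 2f 38 30 3b 38.
Inner hash: even-index sum = 393 mod 256 = 137; odd-index sum = 584 mod 256 = 72 → 89 48.
Outer hash (recomputed tag): even-index sum = 362 mod 256 = 106; odd-index sum = 223 mod 256 = 223 → 6a df.
Recomputed tag = 6adf; claimed = 6adf → match.

valid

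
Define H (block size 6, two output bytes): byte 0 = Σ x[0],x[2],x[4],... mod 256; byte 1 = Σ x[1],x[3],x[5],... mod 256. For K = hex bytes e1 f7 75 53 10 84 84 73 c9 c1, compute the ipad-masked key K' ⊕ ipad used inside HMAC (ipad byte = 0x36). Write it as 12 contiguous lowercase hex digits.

853436363636

Key hex bytes e1 f7 75 53 10 84 84 73 c9 c1 is 10 bytes > B = 6, so hash it first: H(key) = b3 02, then zero-pad to 6 bytes: K' = b3 02 00 00 00 00.
XOR each byte with 0x36: b3⊕36=85, 02⊕36=34, 00⊕36=36, 00⊕36=36, 00⊕36=36, 00⊕36=36.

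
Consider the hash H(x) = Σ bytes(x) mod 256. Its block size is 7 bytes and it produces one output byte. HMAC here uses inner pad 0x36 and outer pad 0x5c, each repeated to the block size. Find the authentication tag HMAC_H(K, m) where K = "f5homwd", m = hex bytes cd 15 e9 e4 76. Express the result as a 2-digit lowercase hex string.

bb

Key "f5homwd" = 66 35 68 6f 6d 77 64 is exactly B = 7 bytes: K' = 66 35 68 6f 6d 77 64.
K' ⊕ ipad = 50 03 5e 59 5b 41 52.  K' ⊕ opad = 3a 69 34 33 31 2b 38.
Inner input = (K'⊕ipad) ∥ m = 50 03 5e 59 5b 41 52 ∥ cd 15 e9 e4 76.
Inner hash: sum = 80+3+94+89+91+65+82+205+21+233+228+118 = 1309; mod 256 = 29 → 1d.
Outer input = (K'⊕opad) ∥ inner = 3a 69 34 33 31 2b 38 ∥ 1d.
Outer hash (tag): sum = 58+105+52+51+49+43+56+29 = 443; mod 256 = 187 → bb.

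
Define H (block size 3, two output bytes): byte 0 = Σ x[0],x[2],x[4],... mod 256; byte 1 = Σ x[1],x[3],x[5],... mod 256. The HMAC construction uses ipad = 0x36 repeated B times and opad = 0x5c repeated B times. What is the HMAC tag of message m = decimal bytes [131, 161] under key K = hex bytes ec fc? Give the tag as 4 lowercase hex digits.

Key hex bytes ec fc is 2 bytes ≤ B = 3; zero-pad to 3 bytes: K' = ec fc 00.
K' ⊕ ipad = da ca 36.  K' ⊕ opad = b0 a0 5c.
Inner input = (K'⊕ipad) ∥ m = da ca 36 ∥ 83 a1.
Inner hash: even-index sum = 433 mod 256 = 177; odd-index sum = 333 mod 256 = 77 → b1 4d.
Outer input = (K'⊕opad) ∥ inner = b0 a0 5c ∥ b1 4d.
Outer hash (tag): even-index sum = 345 mod 256 = 89; odd-index sum = 337 mod 256 = 81 → 59 51.

5951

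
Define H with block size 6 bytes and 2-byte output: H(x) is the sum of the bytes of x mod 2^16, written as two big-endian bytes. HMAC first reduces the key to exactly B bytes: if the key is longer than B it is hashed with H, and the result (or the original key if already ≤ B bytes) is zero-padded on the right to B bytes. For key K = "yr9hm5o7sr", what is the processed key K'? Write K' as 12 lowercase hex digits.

|K| = 10 > B = 6, so first hash the key.
H(K): sum = 121+114+57+104+109+53+111+55+115+114 = 953 → 03 b9.
Zero-pad H(K) = 03 b9 to 6 bytes: K' = 03 b9 00 00 00 00.

03b900000000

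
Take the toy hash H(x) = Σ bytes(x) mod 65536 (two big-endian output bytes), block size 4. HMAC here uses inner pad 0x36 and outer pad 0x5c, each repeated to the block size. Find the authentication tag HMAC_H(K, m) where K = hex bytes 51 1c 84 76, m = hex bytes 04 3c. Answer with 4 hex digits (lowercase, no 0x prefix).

0213

Key hex bytes 51 1c 84 76 is exactly B = 4 bytes: K' = 51 1c 84 76.
K' ⊕ ipad = 67 2a b2 40.  K' ⊕ opad = 0d 40 d8 2a.
Inner input = (K'⊕ipad) ∥ m = 67 2a b2 40 ∥ 04 3c.
Inner hash: sum = 103+42+178+64+4+60 = 451 → 01 c3.
Outer input = (K'⊕opad) ∥ inner = 0d 40 d8 2a ∥ 01 c3.
Outer hash (tag): sum = 13+64+216+42+1+195 = 531 → 02 13.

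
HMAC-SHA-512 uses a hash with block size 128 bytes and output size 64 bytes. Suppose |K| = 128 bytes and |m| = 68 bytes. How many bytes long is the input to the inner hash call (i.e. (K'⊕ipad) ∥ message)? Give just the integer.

Key is 128 ≤ 128 bytes, zero-padded: |K'| = 128.
Inner input = (K'⊕ipad) ∥ m → 128 + 68 = 196 bytes.

196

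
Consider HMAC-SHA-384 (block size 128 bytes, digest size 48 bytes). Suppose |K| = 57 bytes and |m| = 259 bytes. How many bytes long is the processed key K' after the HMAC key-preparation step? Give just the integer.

Key is 57 ≤ 128 bytes, zero-padded: |K'| = 128.

128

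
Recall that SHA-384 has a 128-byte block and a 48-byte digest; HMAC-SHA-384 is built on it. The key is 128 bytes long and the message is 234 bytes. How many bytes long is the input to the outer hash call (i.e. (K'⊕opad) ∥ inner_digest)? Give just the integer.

Key is 128 ≤ 128 bytes, zero-padded: |K'| = 128.
Outer input = (K'⊕opad) ∥ H(inner) → 128 + 48 = 176 bytes.

176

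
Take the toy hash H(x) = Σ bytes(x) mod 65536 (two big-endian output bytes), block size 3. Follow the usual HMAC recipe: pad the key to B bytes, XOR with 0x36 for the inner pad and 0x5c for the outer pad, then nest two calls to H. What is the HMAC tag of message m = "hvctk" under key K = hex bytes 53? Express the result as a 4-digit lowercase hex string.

01ba

Key hex bytes 53 is 1 byte ≤ B = 3; zero-pad to 3 bytes: K' = 53 00 00.
K' ⊕ ipad = 65 36 36.  K' ⊕ opad = 0f 5c 5c.
Inner input = (K'⊕ipad) ∥ m = 65 36 36 ∥ 68 76 63 74 6b.
Inner hash: sum = 101+54+54+104+118+99+116+107 = 753 → 02 f1.
Outer input = (K'⊕opad) ∥ inner = 0f 5c 5c ∥ 02 f1.
Outer hash (tag): sum = 15+92+92+2+241 = 442 → 01 ba.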